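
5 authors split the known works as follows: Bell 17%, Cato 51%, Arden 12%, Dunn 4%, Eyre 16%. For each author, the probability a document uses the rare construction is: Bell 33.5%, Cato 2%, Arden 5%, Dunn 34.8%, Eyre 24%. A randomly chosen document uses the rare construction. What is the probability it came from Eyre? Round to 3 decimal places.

By Bayes' rule, posterior ∝ prior × likelihood:
  Bell: 0.17 × 0.335 = 0.05695
  Cato: 0.51 × 0.02 = 0.0102
  Arden: 0.12 × 0.05 = 0.006
  Dunn: 0.04 × 0.348 = 0.01392
  Eyre: 0.16 × 0.24 = 0.0384
Sum = 0.12547.
P(Eyre | evidence) = 0.0384 / 0.12547 ≈ 0.306.

0.306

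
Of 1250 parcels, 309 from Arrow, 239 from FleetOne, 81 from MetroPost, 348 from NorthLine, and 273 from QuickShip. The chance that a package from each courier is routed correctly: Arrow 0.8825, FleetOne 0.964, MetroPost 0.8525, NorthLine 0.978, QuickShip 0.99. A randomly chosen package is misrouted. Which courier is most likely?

Arrow

Taking complements, P(misrouted | each) = Arrow 0.1175, FleetOne 0.036, MetroPost 0.1475, NorthLine 0.022, QuickShip 0.01.
Unnormalized posteriors (prior × likelihood):
  Arrow: 0.2472 × 0.1175 = 0.029046
  FleetOne: 0.1912 × 0.036 = 0.0068832
  MetroPost: 0.0648 × 0.1475 = 0.009558
  NorthLine: 0.2784 × 0.022 = 0.0061248
  QuickShip: 0.2184 × 0.01 = 0.002184
Normalizing constant = 0.053796.
Largest term belongs to Arrow, so Arrow is most probable.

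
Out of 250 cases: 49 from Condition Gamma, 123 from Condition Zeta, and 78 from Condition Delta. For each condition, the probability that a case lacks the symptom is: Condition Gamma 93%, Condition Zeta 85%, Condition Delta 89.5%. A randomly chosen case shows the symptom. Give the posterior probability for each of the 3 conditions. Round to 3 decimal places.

Taking complements, P(symptomatic | each) = Condition Gamma 0.07, Condition Zeta 0.15, Condition Delta 0.105.
Compute prior × likelihood for every hypothesis:
  Condition Gamma: 0.196 × 0.07 = 0.01372
  Condition Zeta: 0.492 × 0.15 = 0.0738
  Condition Delta: 0.312 × 0.105 = 0.03276
Sum = 0.12028.
P(Condition Gamma | symptomatic) = 0.01372/0.12028 ≈ 0.114
P(Condition Zeta | symptomatic) = 0.0738/0.12028 ≈ 0.614
P(Condition Delta | symptomatic) = 0.03276/0.12028 ≈ 0.272
(Check: 0.114+0.614+0.272 = 1.000.)

Condition Gamma 0.114, Condition Zeta 0.614, Condition Delta 0.272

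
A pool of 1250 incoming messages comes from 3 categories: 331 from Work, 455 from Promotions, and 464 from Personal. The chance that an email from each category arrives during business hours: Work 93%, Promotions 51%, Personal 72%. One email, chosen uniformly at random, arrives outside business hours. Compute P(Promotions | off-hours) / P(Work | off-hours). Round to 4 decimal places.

Taking complements, P(off-hours | each) = Work 0.07, Promotions 0.49, Personal 0.28.
Unnormalized posteriors (prior × likelihood):
  Work: 0.2648 × 0.07 = 0.018536
  Promotions: 0.364 × 0.49 = 0.17836
  Personal: 0.3712 × 0.28 = 0.103936
Total = 0.300832.
The ratio is 0.17836 / 0.018536 (the normalizer cancels) = 9.6224.

9.6224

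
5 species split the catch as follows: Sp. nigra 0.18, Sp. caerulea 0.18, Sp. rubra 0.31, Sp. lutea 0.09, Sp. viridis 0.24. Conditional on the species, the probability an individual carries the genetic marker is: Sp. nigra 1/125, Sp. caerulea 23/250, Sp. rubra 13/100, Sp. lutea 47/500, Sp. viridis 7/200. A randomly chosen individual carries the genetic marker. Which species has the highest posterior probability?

Prior × likelihood for each hypothesis:
  Sp. nigra: 0.18 × 0.008 = 0.00144
  Sp. caerulea: 0.18 × 0.092 = 0.01656
  Sp. rubra: 0.31 × 0.13 = 0.0403
  Sp. lutea: 0.09 × 0.094 = 0.00846
  Sp. viridis: 0.24 × 0.035 = 0.0084
Sum = 0.07516.
Largest term belongs to Sp. rubra, so Sp. rubra is most probable.

Sp. rubra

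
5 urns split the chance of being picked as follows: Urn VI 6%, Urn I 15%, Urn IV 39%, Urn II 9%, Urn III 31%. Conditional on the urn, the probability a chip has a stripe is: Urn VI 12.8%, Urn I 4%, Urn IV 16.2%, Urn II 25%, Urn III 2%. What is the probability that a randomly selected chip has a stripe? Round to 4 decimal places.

0.1056

Prior × likelihood for each hypothesis:
  Urn VI: 0.06 × 0.128 = 0.00768
  Urn I: 0.15 × 0.04 = 0.006
  Urn IV: 0.39 × 0.162 = 0.06318
  Urn II: 0.09 × 0.25 = 0.0225
  Urn III: 0.31 × 0.02 = 0.0062
P(striped) = 0.00768 + 0.006 + 0.06318 + 0.0225 + 0.0062 = 0.10556 → 0.1056.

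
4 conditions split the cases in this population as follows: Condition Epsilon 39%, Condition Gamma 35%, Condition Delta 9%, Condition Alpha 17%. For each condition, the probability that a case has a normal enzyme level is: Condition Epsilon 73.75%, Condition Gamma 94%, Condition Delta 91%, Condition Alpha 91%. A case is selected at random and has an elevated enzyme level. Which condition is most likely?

Condition Epsilon

Taking complements, P(elevated | each) = Condition Epsilon 0.2625, Condition Gamma 0.06, Condition Delta 0.09, Condition Alpha 0.09.
By Bayes' rule, posterior ∝ prior × likelihood:
  Condition Epsilon: 0.39 × 0.2625 = 0.102375
  Condition Gamma: 0.35 × 0.06 = 0.021
  Condition Delta: 0.09 × 0.09 = 0.0081
  Condition Alpha: 0.17 × 0.09 = 0.0153
Normalizing constant = 0.146775.
Largest term belongs to Condition Epsilon, so Condition Epsilon is most probable.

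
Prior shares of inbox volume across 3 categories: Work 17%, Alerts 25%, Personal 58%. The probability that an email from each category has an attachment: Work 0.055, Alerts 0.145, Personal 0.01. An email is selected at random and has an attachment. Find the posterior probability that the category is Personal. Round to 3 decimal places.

Prior × likelihood for each hypothesis:
  Work: 0.17 × 0.055 = 0.00935
  Alerts: 0.25 × 0.145 = 0.03625
  Personal: 0.58 × 0.01 = 0.0058
Total = 0.0514.
P(Personal | evidence) = 0.0058 / 0.0514 ≈ 0.113.

0.113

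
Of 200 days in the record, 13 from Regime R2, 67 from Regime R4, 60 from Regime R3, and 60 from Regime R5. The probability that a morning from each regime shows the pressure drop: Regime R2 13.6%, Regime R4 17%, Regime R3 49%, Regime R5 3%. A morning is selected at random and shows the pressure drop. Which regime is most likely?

By Bayes' rule, posterior ∝ prior × likelihood:
  Regime R2: 0.065 × 0.136 = 0.00884
  Regime R4: 0.335 × 0.17 = 0.05695
  Regime R3: 0.3 × 0.49 = 0.147
  Regime R5: 0.3 × 0.03 = 0.009
Sum = 0.22179.
Largest term belongs to Regime R3, so Regime R3 is most probable.

Regime R3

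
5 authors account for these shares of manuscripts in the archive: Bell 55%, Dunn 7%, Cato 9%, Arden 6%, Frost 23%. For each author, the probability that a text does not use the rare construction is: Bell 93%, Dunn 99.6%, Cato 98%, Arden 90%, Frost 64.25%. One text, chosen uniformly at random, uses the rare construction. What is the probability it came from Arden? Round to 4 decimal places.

0.0466

Taking complements, P(rare-form | each) = Bell 0.07, Dunn 0.004, Cato 0.02, Arden 0.1, Frost 0.3575.
Unnormalized posteriors (prior × likelihood):
  Bell: 0.55 × 0.07 = 0.0385
  Dunn: 0.07 × 0.004 = 0.00028
  Cato: 0.09 × 0.02 = 0.0018
  Arden: 0.06 × 0.1 = 0.006
  Frost: 0.23 × 0.3575 = 0.082225
Sum = 0.128805.
P(Arden | evidence) = 0.006 / 0.128805 ≈ 0.0466.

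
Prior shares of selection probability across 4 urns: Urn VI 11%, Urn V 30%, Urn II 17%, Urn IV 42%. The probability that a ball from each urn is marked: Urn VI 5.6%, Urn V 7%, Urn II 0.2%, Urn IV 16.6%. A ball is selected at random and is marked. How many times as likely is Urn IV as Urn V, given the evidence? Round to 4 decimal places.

Unnormalized posteriors (prior × likelihood):
  Urn VI: 0.11 × 0.056 = 0.00616
  Urn V: 0.3 × 0.07 = 0.021
  Urn II: 0.17 × 0.002 = 0.00034
  Urn IV: 0.42 × 0.166 = 0.06972
Sum = 0.09722.
The ratio is 0.06972 / 0.021 (the normalizer cancels) = 3.3200.

3.3200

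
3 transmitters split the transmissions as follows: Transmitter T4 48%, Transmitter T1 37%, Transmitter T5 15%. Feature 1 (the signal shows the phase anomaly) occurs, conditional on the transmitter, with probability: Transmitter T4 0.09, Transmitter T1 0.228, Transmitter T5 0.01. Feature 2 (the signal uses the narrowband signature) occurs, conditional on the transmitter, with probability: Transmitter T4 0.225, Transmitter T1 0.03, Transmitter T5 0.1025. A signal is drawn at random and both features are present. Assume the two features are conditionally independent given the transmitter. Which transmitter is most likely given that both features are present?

Unnormalized posteriors (prior × likelihood):
  Transmitter T4: 0.48 × 0.09 × 0.225 = 0.00972
  Transmitter T1: 0.37 × 0.228 × 0.03 = 0.0025308
  Transmitter T5: 0.15 × 0.01 × 0.1025 = 0.00015375
Normalizing constant = 0.01240455.
Largest term belongs to Transmitter T4, so Transmitter T4 is most probable.

Transmitter T4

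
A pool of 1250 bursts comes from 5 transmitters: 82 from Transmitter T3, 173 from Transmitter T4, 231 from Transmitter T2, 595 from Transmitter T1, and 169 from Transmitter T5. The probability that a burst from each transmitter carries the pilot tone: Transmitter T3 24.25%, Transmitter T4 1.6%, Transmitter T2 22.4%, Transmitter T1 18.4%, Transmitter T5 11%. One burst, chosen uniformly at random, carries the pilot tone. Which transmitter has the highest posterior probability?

Transmitter T1

Unnormalized posteriors (prior × likelihood):
  Transmitter T3: 0.0656 × 0.2425 = 0.015908
  Transmitter T4: 0.1384 × 0.016 = 0.0022144
  Transmitter T2: 0.1848 × 0.224 = 0.0413952
  Transmitter T1: 0.476 × 0.184 = 0.087584
  Transmitter T5: 0.1352 × 0.11 = 0.014872
Sum = 0.1619736.
Largest term belongs to Transmitter T1, so Transmitter T1 is most probable.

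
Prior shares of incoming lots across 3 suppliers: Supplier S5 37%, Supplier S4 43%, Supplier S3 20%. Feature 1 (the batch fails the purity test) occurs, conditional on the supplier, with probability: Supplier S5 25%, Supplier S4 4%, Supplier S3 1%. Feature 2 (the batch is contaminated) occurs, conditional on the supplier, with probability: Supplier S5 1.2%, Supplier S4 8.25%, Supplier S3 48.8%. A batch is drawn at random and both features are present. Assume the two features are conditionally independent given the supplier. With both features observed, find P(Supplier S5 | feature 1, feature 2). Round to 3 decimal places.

Compute prior × likelihood for every hypothesis:
  Supplier S5: 0.37 × 0.25 × 0.012 = 0.00111
  Supplier S4: 0.43 × 0.04 × 0.0825 = 0.001419
  Supplier S3: 0.2 × 0.01 × 0.488 = 0.000976
Sum = 0.003505.
P(Supplier S5 | evidence) = 0.00111 / 0.003505 ≈ 0.317.

0.317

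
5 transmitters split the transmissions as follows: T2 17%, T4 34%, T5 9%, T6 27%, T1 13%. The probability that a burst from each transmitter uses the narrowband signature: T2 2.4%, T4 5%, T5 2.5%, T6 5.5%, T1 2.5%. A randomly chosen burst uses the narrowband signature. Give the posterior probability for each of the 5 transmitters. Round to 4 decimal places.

T2 0.0985, T4 0.4103, T5 0.0543, T6 0.3584, T1 0.0784

Compute prior × likelihood for every hypothesis:
  T2: 0.17 × 0.024 = 0.00408
  T4: 0.34 × 0.05 = 0.017
  T5: 0.09 × 0.025 = 0.00225
  T6: 0.27 × 0.055 = 0.01485
  T1: 0.13 × 0.025 = 0.00325
Total = 0.04143.
P(T2 | narrowband) = 0.00408/0.04143 ≈ 0.0985
P(T4 | narrowband) = 0.017/0.04143 ≈ 0.4103
P(T5 | narrowband) = 0.00225/0.04143 ≈ 0.0543
P(T6 | narrowband) = 0.01485/0.04143 ≈ 0.3584
P(T1 | narrowband) = 0.00325/0.04143 ≈ 0.0784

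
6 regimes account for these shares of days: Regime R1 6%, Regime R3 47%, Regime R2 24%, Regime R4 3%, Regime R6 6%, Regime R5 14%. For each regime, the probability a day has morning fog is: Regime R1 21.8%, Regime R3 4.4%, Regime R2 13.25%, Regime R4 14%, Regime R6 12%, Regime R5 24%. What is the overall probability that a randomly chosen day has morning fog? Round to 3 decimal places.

0.111

Compute prior × likelihood for every hypothesis:
  Regime R1: 0.06 × 0.218 = 0.01308
  Regime R3: 0.47 × 0.044 = 0.02068
  Regime R2: 0.24 × 0.1325 = 0.0318
  Regime R4: 0.03 × 0.14 = 0.0042
  Regime R6: 0.06 × 0.12 = 0.0072
  Regime R5: 0.14 × 0.24 = 0.0336
P(fog) = 0.01308 + 0.02068 + 0.0318 + 0.0042 + 0.0072 + 0.0336 = 0.11056 → 0.111.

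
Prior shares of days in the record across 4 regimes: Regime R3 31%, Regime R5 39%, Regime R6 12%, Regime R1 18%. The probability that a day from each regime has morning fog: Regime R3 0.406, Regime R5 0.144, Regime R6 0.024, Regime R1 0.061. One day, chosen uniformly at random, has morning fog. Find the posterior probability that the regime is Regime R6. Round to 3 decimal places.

By Bayes' rule, posterior ∝ prior × likelihood:
  Regime R3: 0.31 × 0.406 = 0.12586
  Regime R5: 0.39 × 0.144 = 0.05616
  Regime R6: 0.12 × 0.024 = 0.00288
  Regime R1: 0.18 × 0.061 = 0.01098
Normalizing constant = 0.19588.
P(Regime R6 | evidence) = 0.00288 / 0.19588 ≈ 0.015.

0.015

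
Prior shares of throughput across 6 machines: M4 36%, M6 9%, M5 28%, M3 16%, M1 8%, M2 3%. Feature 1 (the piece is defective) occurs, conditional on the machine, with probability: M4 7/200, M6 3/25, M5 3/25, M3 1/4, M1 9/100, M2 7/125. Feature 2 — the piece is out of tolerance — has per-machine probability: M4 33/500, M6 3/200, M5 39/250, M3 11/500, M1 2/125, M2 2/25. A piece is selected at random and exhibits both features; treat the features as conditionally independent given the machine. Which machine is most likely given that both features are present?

By Bayes' rule, posterior ∝ prior × likelihood:
  M4: 0.36 × 0.035 × 0.066 = 0.0008316
  M6: 0.09 × 0.12 × 0.015 = 0.000162
  M5: 0.28 × 0.12 × 0.156 = 0.0052416
  M3: 0.16 × 0.25 × 0.022 = 0.00088
  M1: 0.08 × 0.09 × 0.016 = 0.0001152
  M2: 0.03 × 0.056 × 0.08 = 0.0001344
Sum = 0.0073648.
Largest term belongs to M5, so M5 is most probable.

M5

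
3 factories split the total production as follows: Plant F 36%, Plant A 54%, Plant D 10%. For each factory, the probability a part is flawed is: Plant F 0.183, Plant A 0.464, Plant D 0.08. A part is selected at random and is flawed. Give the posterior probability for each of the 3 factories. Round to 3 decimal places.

Plant F 0.203, Plant A 0.772, Plant D 0.025

Unnormalized posteriors (prior × likelihood):
  Plant F: 0.36 × 0.183 = 0.06588
  Plant A: 0.54 × 0.464 = 0.25056
  Plant D: 0.1 × 0.08 = 0.008
Total = 0.32444.
P(Plant F | flawed) = 0.06588/0.32444 ≈ 0.203
P(Plant A | flawed) = 0.25056/0.32444 ≈ 0.772
P(Plant D | flawed) = 0.008/0.32444 ≈ 0.025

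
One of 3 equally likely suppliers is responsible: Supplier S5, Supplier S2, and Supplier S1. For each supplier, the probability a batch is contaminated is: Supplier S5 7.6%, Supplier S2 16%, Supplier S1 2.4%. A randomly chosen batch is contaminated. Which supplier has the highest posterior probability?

Supplier S2

Since the prior is uniform, the posterior is proportional to the likelihood:
  Supplier S5: 0.076
  Supplier S2: 0.16
  Supplier S1: 0.024
Total = 0.26.
Largest term belongs to Supplier S2, so Supplier S2 is most probable.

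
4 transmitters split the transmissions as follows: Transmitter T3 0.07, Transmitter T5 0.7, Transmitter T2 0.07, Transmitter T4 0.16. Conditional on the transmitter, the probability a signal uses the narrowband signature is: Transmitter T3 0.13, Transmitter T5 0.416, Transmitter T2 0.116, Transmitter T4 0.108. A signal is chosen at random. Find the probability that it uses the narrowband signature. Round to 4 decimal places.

0.3257

Compute prior × likelihood for every hypothesis:
  Transmitter T3: 0.07 × 0.13 = 0.0091
  Transmitter T5: 0.7 × 0.416 = 0.2912
  Transmitter T2: 0.07 × 0.116 = 0.00812
  Transmitter T4: 0.16 × 0.108 = 0.01728
P(narrowband) = 0.0091 + 0.2912 + 0.00812 + 0.01728 = 0.3257 → 0.3257.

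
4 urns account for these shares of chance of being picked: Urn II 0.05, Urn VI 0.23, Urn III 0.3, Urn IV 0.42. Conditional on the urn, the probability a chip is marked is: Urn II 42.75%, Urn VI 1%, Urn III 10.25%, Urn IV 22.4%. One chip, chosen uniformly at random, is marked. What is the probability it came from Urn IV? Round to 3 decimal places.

By Bayes' rule, posterior ∝ prior × likelihood:
  Urn II: 0.05 × 0.4275 = 0.021375
  Urn VI: 0.23 × 0.01 = 0.0023
  Urn III: 0.3 × 0.1025 = 0.03075
  Urn IV: 0.42 × 0.224 = 0.09408
Total = 0.148505.
P(Urn IV | evidence) = 0.09408 / 0.148505 ≈ 0.634.

0.634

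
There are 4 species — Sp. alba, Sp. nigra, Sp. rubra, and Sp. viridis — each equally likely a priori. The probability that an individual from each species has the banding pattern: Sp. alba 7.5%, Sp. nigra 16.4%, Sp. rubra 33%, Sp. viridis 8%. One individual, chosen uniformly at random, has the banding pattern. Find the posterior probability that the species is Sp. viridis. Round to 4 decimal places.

0.1233

Since the prior is uniform, the posterior is proportional to the likelihood:
  Sp. alba: 0.075
  Sp. nigra: 0.164
  Sp. rubra: 0.33
  Sp. viridis: 0.08
Normalizing constant = 0.649.
P(Sp. viridis | evidence) = 0.08 / 0.649 ≈ 0.1233.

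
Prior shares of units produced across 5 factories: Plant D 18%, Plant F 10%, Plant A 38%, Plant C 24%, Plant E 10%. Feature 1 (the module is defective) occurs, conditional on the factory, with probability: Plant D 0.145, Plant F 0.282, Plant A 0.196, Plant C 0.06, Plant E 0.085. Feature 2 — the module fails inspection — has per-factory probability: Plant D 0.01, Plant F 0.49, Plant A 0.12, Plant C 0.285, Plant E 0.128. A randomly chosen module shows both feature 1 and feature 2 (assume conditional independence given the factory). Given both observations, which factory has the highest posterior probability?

Plant F

Prior × likelihood for each hypothesis:
  Plant D: 0.18 × 0.145 × 0.01 = 0.000261
  Plant F: 0.1 × 0.282 × 0.49 = 0.013818
  Plant A: 0.38 × 0.196 × 0.12 = 0.0089376
  Plant C: 0.24 × 0.06 × 0.285 = 0.004104
  Plant E: 0.1 × 0.085 × 0.128 = 0.001088
Total = 0.0282086.
Largest term belongs to Plant F, so Plant F is most probable.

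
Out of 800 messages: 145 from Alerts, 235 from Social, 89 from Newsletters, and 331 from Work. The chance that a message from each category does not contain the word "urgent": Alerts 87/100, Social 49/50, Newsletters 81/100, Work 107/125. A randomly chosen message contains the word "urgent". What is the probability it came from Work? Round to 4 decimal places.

Taking complements, P(urgent-flag | each) = Alerts 0.13, Social 0.02, Newsletters 0.19, Work 0.144.
Compute prior × likelihood for every hypothesis:
  Alerts: 0.18125 × 0.13 = 0.0235625
  Social: 0.29375 × 0.02 = 0.005875
  Newsletters: 0.11125 × 0.19 = 0.0211375
  Work: 0.41375 × 0.144 = 0.05958
Total = 0.110155.
P(Work | evidence) = 0.05958 / 0.110155 ≈ 0.5409.

0.5409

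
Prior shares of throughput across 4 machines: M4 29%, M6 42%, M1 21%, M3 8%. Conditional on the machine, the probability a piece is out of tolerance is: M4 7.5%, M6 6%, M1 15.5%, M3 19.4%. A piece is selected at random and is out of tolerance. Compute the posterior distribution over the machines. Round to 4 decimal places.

M4 0.2289, M6 0.2652, M1 0.3426, M3 0.1633

Compute prior × likelihood for every hypothesis:
  M4: 0.29 × 0.075 = 0.02175
  M6: 0.42 × 0.06 = 0.0252
  M1: 0.21 × 0.155 = 0.03255
  M3: 0.08 × 0.194 = 0.01552
Total = 0.09502.
P(M4 | oversize) = 0.02175/0.09502 ≈ 0.2289
P(M6 | oversize) = 0.0252/0.09502 ≈ 0.2652
P(M1 | oversize) = 0.03255/0.09502 ≈ 0.3426
P(M3 | oversize) = 0.01552/0.09502 ≈ 0.1633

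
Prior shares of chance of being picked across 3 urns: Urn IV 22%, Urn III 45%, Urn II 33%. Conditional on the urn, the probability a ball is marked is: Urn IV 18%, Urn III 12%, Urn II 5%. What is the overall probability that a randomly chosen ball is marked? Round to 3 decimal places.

Prior × likelihood for each hypothesis:
  Urn IV: 0.22 × 0.18 = 0.0396
  Urn III: 0.45 × 0.12 = 0.054
  Urn II: 0.33 × 0.05 = 0.0165
P(marked) = 0.0396 + 0.054 + 0.0165 = 0.1101 → 0.110.

0.110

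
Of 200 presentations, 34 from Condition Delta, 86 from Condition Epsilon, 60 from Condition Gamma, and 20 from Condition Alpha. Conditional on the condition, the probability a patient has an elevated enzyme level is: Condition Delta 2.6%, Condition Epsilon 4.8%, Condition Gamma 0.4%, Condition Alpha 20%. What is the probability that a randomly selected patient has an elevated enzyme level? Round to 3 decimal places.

Unnormalized posteriors (prior × likelihood):
  Condition Delta: 0.17 × 0.026 = 0.00442
  Condition Epsilon: 0.43 × 0.048 = 0.02064
  Condition Gamma: 0.3 × 0.004 = 0.0012
  Condition Alpha: 0.1 × 0.2 = 0.02
P(elevated) = 0.00442 + 0.02064 + 0.0012 + 0.02 = 0.04626 → 0.046.

0.046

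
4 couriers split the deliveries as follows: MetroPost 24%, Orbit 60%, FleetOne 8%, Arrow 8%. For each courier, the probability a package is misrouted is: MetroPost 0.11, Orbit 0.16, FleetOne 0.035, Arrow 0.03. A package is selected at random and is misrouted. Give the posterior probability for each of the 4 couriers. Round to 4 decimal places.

MetroPost 0.2069, Orbit 0.7524, FleetOne 0.0219, Arrow 0.0188

Compute prior × likelihood for every hypothesis:
  MetroPost: 0.24 × 0.11 = 0.0264
  Orbit: 0.6 × 0.16 = 0.096
  FleetOne: 0.08 × 0.035 = 0.0028
  Arrow: 0.08 × 0.03 = 0.0024
Sum = 0.1276.
P(MetroPost | misrouted) = 0.0264/0.1276 ≈ 0.2069
P(Orbit | misrouted) = 0.096/0.1276 ≈ 0.7524
P(FleetOne | misrouted) = 0.0028/0.1276 ≈ 0.0219
P(Arrow | misrouted) = 0.0024/0.1276 ≈ 0.0188
(Check: 0.2069+0.7524+0.0219+0.0188 = 1.0000.)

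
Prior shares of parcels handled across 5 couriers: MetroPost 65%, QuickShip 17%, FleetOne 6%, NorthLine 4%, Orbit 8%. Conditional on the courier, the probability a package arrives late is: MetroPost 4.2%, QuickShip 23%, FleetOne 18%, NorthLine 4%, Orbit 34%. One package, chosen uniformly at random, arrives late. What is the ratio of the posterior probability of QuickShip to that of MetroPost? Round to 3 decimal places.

Prior × likelihood for each hypothesis:
  MetroPost: 0.65 × 0.042 = 0.0273
  QuickShip: 0.17 × 0.23 = 0.0391
  FleetOne: 0.06 × 0.18 = 0.0108
  NorthLine: 0.04 × 0.04 = 0.0016
  Orbit: 0.08 × 0.34 = 0.0272
Total = 0.106.
The ratio is 0.0391 / 0.0273 (the normalizer cancels) = 1.432.

1.432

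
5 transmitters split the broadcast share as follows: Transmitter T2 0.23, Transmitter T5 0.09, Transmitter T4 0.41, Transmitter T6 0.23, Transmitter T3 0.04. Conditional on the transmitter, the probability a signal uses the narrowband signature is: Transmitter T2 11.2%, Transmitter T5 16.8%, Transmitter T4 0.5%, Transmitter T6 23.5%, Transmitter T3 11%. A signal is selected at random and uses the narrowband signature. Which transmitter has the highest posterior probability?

Prior × likelihood for each hypothesis:
  Transmitter T2: 0.23 × 0.112 = 0.02576
  Transmitter T5: 0.09 × 0.168 = 0.01512
  Transmitter T4: 0.41 × 0.005 = 0.00205
  Transmitter T6: 0.23 × 0.235 = 0.05405
  Transmitter T3: 0.04 × 0.11 = 0.0044
Total = 0.10138.
Largest term belongs to Transmitter T6, so Transmitter T6 is most probable.

Transmitter T6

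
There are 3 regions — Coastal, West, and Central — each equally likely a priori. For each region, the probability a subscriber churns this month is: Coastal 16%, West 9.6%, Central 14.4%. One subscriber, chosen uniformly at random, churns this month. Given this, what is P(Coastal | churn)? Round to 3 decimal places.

0.400

With a uniform prior (1/3 each), posterior ∝ likelihood:
  Coastal: 0.16
  West: 0.096
  Central: 0.144
Total = 0.4.
P(Coastal | evidence) = 0.16 / 0.4 ≈ 0.400.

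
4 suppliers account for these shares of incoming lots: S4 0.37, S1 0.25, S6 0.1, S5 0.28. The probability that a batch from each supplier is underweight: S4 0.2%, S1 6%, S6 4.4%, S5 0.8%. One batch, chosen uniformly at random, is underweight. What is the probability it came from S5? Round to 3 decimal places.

0.100

By Bayes' rule, posterior ∝ prior × likelihood:
  S4: 0.37 × 0.002 = 0.00074
  S1: 0.25 × 0.06 = 0.015
  S6: 0.1 × 0.044 = 0.0044
  S5: 0.28 × 0.008 = 0.00224
Normalizing constant = 0.02238.
P(S5 | evidence) = 0.00224 / 0.02238 ≈ 0.100.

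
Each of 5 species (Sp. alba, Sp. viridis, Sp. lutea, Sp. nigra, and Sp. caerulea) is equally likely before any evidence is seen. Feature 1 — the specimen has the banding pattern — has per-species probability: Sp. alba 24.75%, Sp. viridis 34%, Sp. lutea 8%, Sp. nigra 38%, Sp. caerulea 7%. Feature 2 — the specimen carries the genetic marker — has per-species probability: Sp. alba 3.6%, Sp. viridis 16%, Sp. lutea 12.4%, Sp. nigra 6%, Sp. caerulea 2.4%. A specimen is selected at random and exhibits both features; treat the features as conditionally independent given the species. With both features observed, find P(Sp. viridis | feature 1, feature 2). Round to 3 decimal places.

Since the prior is uniform, the posterior is proportional to the likelihood:
  Sp. alba: 0.2475 × 0.036 = 0.00891
  Sp. viridis: 0.34 × 0.16 = 0.0544
  Sp. lutea: 0.08 × 0.124 = 0.00992
  Sp. nigra: 0.38 × 0.06 = 0.0228
  Sp. caerulea: 0.07 × 0.024 = 0.00168
Normalizing constant = 0.09771.
P(Sp. viridis | evidence) = 0.0544 / 0.09771 ≈ 0.557.

0.557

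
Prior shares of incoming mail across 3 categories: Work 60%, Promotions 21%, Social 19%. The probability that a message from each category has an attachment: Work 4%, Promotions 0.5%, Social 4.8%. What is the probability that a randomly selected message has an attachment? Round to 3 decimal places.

Unnormalized posteriors (prior × likelihood):
  Work: 0.6 × 0.04 = 0.024
  Promotions: 0.21 × 0.005 = 0.00105
  Social: 0.19 × 0.048 = 0.00912
P(attachment) = 0.024 + 0.00105 + 0.00912 = 0.03417 → 0.034.

0.034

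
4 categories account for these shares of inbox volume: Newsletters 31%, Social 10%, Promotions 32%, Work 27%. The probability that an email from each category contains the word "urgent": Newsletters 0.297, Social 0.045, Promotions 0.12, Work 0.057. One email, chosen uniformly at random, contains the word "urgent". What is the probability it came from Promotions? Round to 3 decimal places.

By Bayes' rule, posterior ∝ prior × likelihood:
  Newsletters: 0.31 × 0.297 = 0.09207
  Social: 0.1 × 0.045 = 0.0045
  Promotions: 0.32 × 0.12 = 0.0384
  Work: 0.27 × 0.057 = 0.01539
Sum = 0.15036.
P(Promotions | evidence) = 0.0384 / 0.15036 ≈ 0.255.

0.255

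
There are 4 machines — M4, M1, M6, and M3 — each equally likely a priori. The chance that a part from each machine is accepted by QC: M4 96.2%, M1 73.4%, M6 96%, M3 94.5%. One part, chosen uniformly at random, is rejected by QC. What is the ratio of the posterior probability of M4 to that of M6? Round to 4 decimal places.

Taking complements, P(rejected | each) = M4 0.038, M1 0.266, M6 0.04, M3 0.055.
Since the prior is uniform, the posterior is proportional to the likelihood:
  M4: 0.038
  M1: 0.266
  M6: 0.04
  M3: 0.055
Sum = 0.399.
The ratio is 0.038 / 0.04 (the normalizer cancels) = 0.9500.

0.9500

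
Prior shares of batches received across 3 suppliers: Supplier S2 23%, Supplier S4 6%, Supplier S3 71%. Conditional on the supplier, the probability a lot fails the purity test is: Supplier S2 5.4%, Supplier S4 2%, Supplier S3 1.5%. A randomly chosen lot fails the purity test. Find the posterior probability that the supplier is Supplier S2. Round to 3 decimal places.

0.512

Unnormalized posteriors (prior × likelihood):
  Supplier S2: 0.23 × 0.054 = 0.01242
  Supplier S4: 0.06 × 0.02 = 0.0012
  Supplier S3: 0.71 × 0.015 = 0.01065
Total = 0.02427.
P(Supplier S2 | evidence) = 0.01242 / 0.02427 ≈ 0.512.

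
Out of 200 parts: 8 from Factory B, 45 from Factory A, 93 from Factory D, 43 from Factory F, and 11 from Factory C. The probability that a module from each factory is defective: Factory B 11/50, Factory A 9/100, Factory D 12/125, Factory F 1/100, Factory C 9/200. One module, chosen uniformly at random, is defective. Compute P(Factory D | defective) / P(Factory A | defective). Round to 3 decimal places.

2.204

Unnormalized posteriors (prior × likelihood):
  Factory B: 0.04 × 0.22 = 0.0088
  Factory A: 0.225 × 0.09 = 0.02025
  Factory D: 0.465 × 0.096 = 0.04464
  Factory F: 0.215 × 0.01 = 0.00215
  Factory C: 0.055 × 0.045 = 0.002475
Total = 0.078315.
The ratio is 0.04464 / 0.02025 (the normalizer cancels) = 2.204.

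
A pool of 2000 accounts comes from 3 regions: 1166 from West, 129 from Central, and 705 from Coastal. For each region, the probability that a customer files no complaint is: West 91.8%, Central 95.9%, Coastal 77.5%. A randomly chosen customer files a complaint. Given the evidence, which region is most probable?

Taking complements, P(complaint | each) = West 0.082, Central 0.041, Coastal 0.225.
Unnormalized posteriors (prior × likelihood):
  West: 0.583 × 0.082 = 0.047806
  Central: 0.0645 × 0.041 = 0.0026445
  Coastal: 0.3525 × 0.225 = 0.0793125
Sum = 0.129763.
Largest term belongs to Coastal, so Coastal is most probable.

Coastal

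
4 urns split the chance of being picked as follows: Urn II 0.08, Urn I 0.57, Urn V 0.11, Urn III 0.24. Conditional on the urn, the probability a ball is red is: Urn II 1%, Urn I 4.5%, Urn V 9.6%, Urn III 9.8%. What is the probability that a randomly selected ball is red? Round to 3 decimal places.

0.061

Prior × likelihood for each hypothesis:
  Urn II: 0.08 × 0.01 = 0.0008
  Urn I: 0.57 × 0.045 = 0.02565
  Urn V: 0.11 × 0.096 = 0.01056
  Urn III: 0.24 × 0.098 = 0.02352
P(red) = 0.0008 + 0.02565 + 0.01056 + 0.02352 = 0.06053 → 0.061.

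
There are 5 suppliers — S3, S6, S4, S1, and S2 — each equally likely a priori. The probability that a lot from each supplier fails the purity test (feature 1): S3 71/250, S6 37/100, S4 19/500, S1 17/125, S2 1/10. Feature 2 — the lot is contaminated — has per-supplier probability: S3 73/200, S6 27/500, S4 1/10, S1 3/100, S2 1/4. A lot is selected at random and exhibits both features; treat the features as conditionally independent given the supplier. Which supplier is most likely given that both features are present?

S3

Since the prior is uniform, the posterior is proportional to the likelihood:
  S3: 0.284 × 0.365 = 0.10366
  S6: 0.37 × 0.054 = 0.01998
  S4: 0.038 × 0.1 = 0.0038
  S1: 0.136 × 0.03 = 0.00408
  S2: 0.1 × 0.25 = 0.025
Total = 0.15652.
Largest term belongs to S3, so S3 is most probable.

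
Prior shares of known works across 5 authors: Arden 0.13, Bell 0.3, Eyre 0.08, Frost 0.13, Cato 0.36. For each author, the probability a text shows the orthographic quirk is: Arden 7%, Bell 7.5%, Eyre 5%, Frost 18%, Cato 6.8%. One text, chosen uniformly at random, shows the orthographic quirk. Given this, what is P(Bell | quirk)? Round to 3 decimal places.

0.270

Compute prior × likelihood for every hypothesis:
  Arden: 0.13 × 0.07 = 0.0091
  Bell: 0.3 × 0.075 = 0.0225
  Eyre: 0.08 × 0.05 = 0.004
  Frost: 0.13 × 0.18 = 0.0234
  Cato: 0.36 × 0.068 = 0.02448
Normalizing constant = 0.08348.
P(Bell | evidence) = 0.0225 / 0.08348 ≈ 0.270.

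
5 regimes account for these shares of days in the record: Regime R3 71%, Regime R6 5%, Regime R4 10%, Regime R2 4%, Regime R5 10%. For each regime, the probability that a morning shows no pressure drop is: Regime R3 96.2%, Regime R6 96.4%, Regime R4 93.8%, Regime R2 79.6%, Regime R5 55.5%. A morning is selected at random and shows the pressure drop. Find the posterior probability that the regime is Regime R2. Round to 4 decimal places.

Taking complements, P(drop | each) = Regime R3 0.038, Regime R6 0.036, Regime R4 0.062, Regime R2 0.204, Regime R5 0.445.
Unnormalized posteriors (prior × likelihood):
  Regime R3: 0.71 × 0.038 = 0.02698
  Regime R6: 0.05 × 0.036 = 0.0018
  Regime R4: 0.1 × 0.062 = 0.0062
  Regime R2: 0.04 × 0.204 = 0.00816
  Regime R5: 0.1 × 0.445 = 0.0445
Total = 0.08764.
P(Regime R2 | evidence) = 0.00816 / 0.08764 ≈ 0.0931.

0.0931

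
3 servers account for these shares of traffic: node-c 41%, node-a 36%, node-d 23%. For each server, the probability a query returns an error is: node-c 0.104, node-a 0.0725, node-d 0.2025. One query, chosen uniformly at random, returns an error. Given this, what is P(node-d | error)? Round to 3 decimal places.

0.404

Unnormalized posteriors (prior × likelihood):
  node-c: 0.41 × 0.104 = 0.04264
  node-a: 0.36 × 0.0725 = 0.0261
  node-d: 0.23 × 0.2025 = 0.046575
Normalizing constant = 0.115315.
P(node-d | evidence) = 0.046575 / 0.115315 ≈ 0.404.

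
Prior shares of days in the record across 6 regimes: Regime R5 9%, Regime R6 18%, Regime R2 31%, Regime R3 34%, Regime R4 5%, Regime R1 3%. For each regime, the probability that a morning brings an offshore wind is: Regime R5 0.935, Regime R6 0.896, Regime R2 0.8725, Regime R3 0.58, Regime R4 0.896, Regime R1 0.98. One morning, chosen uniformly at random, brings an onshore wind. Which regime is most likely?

Taking complements, P(onshore | each) = Regime R5 0.065, Regime R6 0.104, Regime R2 0.1275, Regime R3 0.42, Regime R4 0.104, Regime R1 0.02.
Prior × likelihood for each hypothesis:
  Regime R5: 0.09 × 0.065 = 0.00585
  Regime R6: 0.18 × 0.104 = 0.01872
  Regime R2: 0.31 × 0.1275 = 0.039525
  Regime R3: 0.34 × 0.42 = 0.1428
  Regime R4: 0.05 × 0.104 = 0.0052
  Regime R1: 0.03 × 0.02 = 0.0006
Normalizing constant = 0.212695.
Largest term belongs to Regime R3, so Regime R3 is most probable.

Regime R3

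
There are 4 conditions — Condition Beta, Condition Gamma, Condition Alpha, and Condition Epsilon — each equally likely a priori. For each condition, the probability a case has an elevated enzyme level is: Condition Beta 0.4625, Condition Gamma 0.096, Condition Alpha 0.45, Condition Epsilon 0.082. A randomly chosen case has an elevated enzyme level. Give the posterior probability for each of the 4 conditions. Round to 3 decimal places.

With a uniform prior (1/4 each), posterior ∝ likelihood:
  Condition Beta: 0.4625
  Condition Gamma: 0.096
  Condition Alpha: 0.45
  Condition Epsilon: 0.082
Total = 1.0905.
P(Condition Beta | elevated) = 0.4625/1.0905 ≈ 0.424
P(Condition Gamma | elevated) = 0.096/1.0905 ≈ 0.088
P(Condition Alpha | elevated) = 0.45/1.0905 ≈ 0.413
P(Condition Epsilon | elevated) = 0.082/1.0905 ≈ 0.075
(Check: 0.424+0.088+0.413+0.075 = 1.000.)

Condition Beta 0.424, Condition Gamma 0.088, Condition Alpha 0.413, Condition Epsilon 0.075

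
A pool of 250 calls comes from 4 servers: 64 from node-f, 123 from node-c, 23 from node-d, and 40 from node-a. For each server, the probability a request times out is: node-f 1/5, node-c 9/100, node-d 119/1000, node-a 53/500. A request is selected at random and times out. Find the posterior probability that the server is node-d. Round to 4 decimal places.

0.0887

By Bayes' rule, posterior ∝ prior × likelihood:
  node-f: 0.256 × 0.2 = 0.0512
  node-c: 0.492 × 0.09 = 0.04428
  node-d: 0.092 × 0.119 = 0.010948
  node-a: 0.16 × 0.106 = 0.01696
Total = 0.123388.
P(node-d | evidence) = 0.010948 / 0.123388 ≈ 0.0887.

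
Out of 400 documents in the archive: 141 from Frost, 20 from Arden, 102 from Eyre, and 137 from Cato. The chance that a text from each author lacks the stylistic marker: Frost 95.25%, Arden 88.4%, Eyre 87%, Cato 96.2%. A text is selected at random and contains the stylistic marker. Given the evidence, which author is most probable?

Taking complements, P(marker | each) = Frost 0.0475, Arden 0.116, Eyre 0.13, Cato 0.038.
Compute prior × likelihood for every hypothesis:
  Frost: 0.3525 × 0.0475 = 0.01674375
  Arden: 0.05 × 0.116 = 0.0058
  Eyre: 0.255 × 0.13 = 0.03315
  Cato: 0.3425 × 0.038 = 0.013015
Normalizing constant = 0.06870875.
Largest term belongs to Eyre, so Eyre is most probable.

Eyre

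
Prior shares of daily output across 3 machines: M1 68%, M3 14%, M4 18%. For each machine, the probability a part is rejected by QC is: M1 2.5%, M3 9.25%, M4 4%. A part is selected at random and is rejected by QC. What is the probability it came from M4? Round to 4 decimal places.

Prior × likelihood for each hypothesis:
  M1: 0.68 × 0.025 = 0.017
  M3: 0.14 × 0.0925 = 0.01295
  M4: 0.18 × 0.04 = 0.0072
Total = 0.03715.
P(M4 | evidence) = 0.0072 / 0.03715 ≈ 0.1938.

0.1938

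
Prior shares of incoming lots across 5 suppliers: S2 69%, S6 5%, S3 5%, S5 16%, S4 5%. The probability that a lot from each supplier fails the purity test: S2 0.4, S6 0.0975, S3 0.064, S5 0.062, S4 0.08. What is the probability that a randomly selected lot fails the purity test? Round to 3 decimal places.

Unnormalized posteriors (prior × likelihood):
  S2: 0.69 × 0.4 = 0.276
  S6: 0.05 × 0.0975 = 0.004875
  S3: 0.05 × 0.064 = 0.0032
  S5: 0.16 × 0.062 = 0.00992
  S4: 0.05 × 0.08 = 0.004
P(off-spec) = 0.276 + 0.004875 + 0.0032 + 0.00992 + 0.004 = 0.297995 → 0.298.

0.298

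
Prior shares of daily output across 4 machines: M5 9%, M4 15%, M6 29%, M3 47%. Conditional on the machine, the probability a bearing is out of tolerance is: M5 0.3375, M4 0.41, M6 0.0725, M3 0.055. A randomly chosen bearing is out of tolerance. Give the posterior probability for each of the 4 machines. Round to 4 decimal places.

M5 0.2189, M4 0.4432, M6 0.1515, M3 0.1863

Compute prior × likelihood for every hypothesis:
  M5: 0.09 × 0.3375 = 0.030375
  M4: 0.15 × 0.41 = 0.0615
  M6: 0.29 × 0.0725 = 0.021025
  M3: 0.47 × 0.055 = 0.02585
Normalizing constant = 0.13875.
P(M5 | oversize) = 0.030375/0.13875 ≈ 0.2189
P(M4 | oversize) = 0.0615/0.13875 ≈ 0.4432
P(M6 | oversize) = 0.021025/0.13875 ≈ 0.1515
P(M3 | oversize) = 0.02585/0.13875 ≈ 0.1863
(Check: 0.2189+0.4432+0.1515+0.1863 = 0.9999.)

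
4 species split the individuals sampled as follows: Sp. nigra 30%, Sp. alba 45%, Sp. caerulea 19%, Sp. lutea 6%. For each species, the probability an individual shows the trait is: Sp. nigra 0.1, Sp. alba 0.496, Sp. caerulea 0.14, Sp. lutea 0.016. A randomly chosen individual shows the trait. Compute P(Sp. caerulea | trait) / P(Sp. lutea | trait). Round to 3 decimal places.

27.708

Prior × likelihood for each hypothesis:
  Sp. nigra: 0.3 × 0.1 = 0.03
  Sp. alba: 0.45 × 0.496 = 0.2232
  Sp. caerulea: 0.19 × 0.14 = 0.0266
  Sp. lutea: 0.06 × 0.016 = 0.00096
Total = 0.28076.
The ratio is 0.0266 / 0.00096 (the normalizer cancels) = 27.708.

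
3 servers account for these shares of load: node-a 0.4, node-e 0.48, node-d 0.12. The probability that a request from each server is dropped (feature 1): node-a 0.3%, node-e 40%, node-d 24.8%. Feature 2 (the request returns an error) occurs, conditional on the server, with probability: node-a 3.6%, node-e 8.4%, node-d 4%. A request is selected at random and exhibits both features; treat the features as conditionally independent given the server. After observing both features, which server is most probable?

Unnormalized posteriors (prior × likelihood):
  node-a: 0.4 × 0.003 × 0.036 = 0.0000432
  node-e: 0.48 × 0.4 × 0.084 = 0.016128
  node-d: 0.12 × 0.248 × 0.04 = 0.0011904
Normalizing constant = 0.0173616.
Largest term belongs to node-e, so node-e is most probable.

node-e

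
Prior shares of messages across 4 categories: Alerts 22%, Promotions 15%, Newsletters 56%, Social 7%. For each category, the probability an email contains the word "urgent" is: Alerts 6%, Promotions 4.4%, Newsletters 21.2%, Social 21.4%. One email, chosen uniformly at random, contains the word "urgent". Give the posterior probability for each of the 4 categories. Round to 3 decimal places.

Unnormalized posteriors (prior × likelihood):
  Alerts: 0.22 × 0.06 = 0.0132
  Promotions: 0.15 × 0.044 = 0.0066
  Newsletters: 0.56 × 0.212 = 0.11872
  Social: 0.07 × 0.214 = 0.01498
Sum = 0.1535.
P(Alerts | urgent-flag) = 0.0132/0.1535 ≈ 0.086
P(Promotions | urgent-flag) = 0.0066/0.1535 ≈ 0.043
P(Newsletters | urgent-flag) = 0.11872/0.1535 ≈ 0.773
P(Social | urgent-flag) = 0.01498/0.1535 ≈ 0.098

Alerts 0.086, Promotions 0.043, Newsletters 0.773, Social 0.098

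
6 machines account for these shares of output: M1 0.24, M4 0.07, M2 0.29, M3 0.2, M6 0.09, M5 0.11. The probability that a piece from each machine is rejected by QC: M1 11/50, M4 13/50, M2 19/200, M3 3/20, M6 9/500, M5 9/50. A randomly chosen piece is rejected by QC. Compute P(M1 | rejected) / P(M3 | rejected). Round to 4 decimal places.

1.7600

Compute prior × likelihood for every hypothesis:
  M1: 0.24 × 0.22 = 0.0528
  M4: 0.07 × 0.26 = 0.0182
  M2: 0.29 × 0.095 = 0.02755
  M3: 0.2 × 0.15 = 0.03
  M6: 0.09 × 0.018 = 0.00162
  M5: 0.11 × 0.18 = 0.0198
Total = 0.14997.
The ratio is 0.0528 / 0.03 (the normalizer cancels) = 1.7600.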